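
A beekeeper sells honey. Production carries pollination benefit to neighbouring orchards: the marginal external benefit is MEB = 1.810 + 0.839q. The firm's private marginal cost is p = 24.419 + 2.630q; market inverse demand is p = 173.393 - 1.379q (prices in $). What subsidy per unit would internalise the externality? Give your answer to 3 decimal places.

subsidy = $41.718 per unit

Social marginal cost = private MC − MEB = 22.609 + 1.791q.
Set SMC = demand: 22.609 + 1.791q = 173.393 - 1.379q → q* = 47.5659.
The Pigouvian subsidy equals MEB at q*: 1.810 + 0.839×47.5659 = 41.7178.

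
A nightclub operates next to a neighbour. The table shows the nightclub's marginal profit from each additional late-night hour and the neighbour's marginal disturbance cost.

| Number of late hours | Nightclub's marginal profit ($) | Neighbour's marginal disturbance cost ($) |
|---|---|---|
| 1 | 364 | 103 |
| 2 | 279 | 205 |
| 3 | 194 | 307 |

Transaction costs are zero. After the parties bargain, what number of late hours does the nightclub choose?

2

Bargaining reaches the level where marginal profit last exceeds marginal disturbance cost.
That holds through level 2 (279 ≥ 205) but not at 3 (194 < 307).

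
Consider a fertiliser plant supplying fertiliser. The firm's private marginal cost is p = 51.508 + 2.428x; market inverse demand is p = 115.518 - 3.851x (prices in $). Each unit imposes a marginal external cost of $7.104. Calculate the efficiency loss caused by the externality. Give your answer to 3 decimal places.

DWL = $4.019

Market equilibrium (private): 51.508 + 2.428x = 115.518 - 3.851x → x_m = 10.1943.
Social marginal cost = private MC + MEC = 58.612 + 2.428x.
Set SMC = demand: 58.612 + 2.428x = 115.518 - 3.851x → x* = 9.0629.
Between x* and x_m the wedge SMC − demand runs linearly from 0 to MEC(x_m), so the loss is a triangle.
DWL = ½ × 1.1314 × 7.1040 = 4.0187.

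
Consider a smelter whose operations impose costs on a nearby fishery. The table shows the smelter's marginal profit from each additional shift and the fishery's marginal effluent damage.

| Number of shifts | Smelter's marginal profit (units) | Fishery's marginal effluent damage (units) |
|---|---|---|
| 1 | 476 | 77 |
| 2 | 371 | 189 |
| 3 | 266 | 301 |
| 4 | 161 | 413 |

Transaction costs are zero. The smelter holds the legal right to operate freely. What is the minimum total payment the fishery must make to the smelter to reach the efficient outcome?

427

Left alone the smelter would choose level 4 (marginal profit stays positive).
Efficient level: k* = 2 (marginal profit ≥ marginal effluent damage through 2).
The fishery must at least cover the smelter's forgone profit from cutting 4→2: 266 + 161 = 427.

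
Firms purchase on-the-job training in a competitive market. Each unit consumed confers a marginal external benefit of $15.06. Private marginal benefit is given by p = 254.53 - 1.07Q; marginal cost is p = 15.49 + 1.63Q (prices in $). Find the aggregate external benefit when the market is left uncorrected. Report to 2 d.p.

$1333.31

Market equilibrium (private): 15.49 + 1.63Q = 254.53 - 1.07Q → Q_m = 88.5333.
Total external benefit = MEB × Q_m = 15.06 × 88.5333 = 1333.3115.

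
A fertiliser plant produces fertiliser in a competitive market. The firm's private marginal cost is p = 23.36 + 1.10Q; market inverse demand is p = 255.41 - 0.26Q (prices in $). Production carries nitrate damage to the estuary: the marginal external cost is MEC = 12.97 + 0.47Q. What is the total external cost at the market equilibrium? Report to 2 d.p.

Market equilibrium (private): 23.36 + 1.10Q = 255.41 - 0.26Q → Q_m = 170.6250.
Total external cost = ∫₀^{Q_m} (12.97 + 0.47Q) dQ = 12.97×170.6250 + ½×0.47×170.6250² = 9054.5355.

$9054.54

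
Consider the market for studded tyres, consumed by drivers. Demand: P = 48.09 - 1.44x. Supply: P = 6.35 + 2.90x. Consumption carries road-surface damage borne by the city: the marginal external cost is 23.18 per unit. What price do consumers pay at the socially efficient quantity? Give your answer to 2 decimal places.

Social marginal benefit = demand − MEC = 24.91 - 1.44x.
Set SMB = MC: 24.91 - 1.44x = 6.35 + 2.90x → x* = 4.2765.
Consumer price on the demand curve at x*: 48.09 − 1.44×4.2765 = 41.9318.

P = 41.93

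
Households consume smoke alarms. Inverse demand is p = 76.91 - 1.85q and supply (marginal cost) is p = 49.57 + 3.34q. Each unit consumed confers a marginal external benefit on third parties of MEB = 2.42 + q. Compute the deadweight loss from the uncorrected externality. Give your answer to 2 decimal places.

DWL = 7.05

Market equilibrium (private): 49.57 + 3.34q = 76.91 - 1.85q → q_m = 5.2678.
Social marginal benefit = demand + MEB = 79.33 - 0.85q.
Set SMB = MC: 79.33 - 0.85q = 49.57 + 3.34q → q* = 7.1026.
Between q* and q_m the wedge SMB − MC runs linearly from 0 to MEB(q_m), so the loss is a triangle.
DWL = ½ × 1.8348 × 7.6878 = 7.0528.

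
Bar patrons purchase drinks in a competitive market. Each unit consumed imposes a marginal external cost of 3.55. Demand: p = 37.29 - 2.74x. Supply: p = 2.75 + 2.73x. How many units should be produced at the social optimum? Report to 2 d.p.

Social marginal benefit = demand − MEC = 33.74 - 2.74x.
Set SMB = MC: 33.74 - 2.74x = 2.75 + 2.73x → x* = 5.6654.

x* = 5.67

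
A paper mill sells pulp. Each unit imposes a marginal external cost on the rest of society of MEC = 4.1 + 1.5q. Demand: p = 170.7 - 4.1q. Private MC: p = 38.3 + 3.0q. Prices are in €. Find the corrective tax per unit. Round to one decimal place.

Social marginal cost = private MC + MEC = 42.4 + 4.5q.
Set SMC = demand: 42.4 + 4.5q = 170.7 - 4.1q → q* = 14.9186.
The Pigouvian tax equals MEC at q*: 4.1 + 1.5×14.9186 = 26.4779.

tax = €26.5 per unit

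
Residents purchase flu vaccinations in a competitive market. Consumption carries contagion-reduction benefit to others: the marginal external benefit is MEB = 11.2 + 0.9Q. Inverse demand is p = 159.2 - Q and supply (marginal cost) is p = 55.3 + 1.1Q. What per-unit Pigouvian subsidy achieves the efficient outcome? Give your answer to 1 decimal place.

subsidy = 97.5 per unit

Social marginal benefit = demand + MEB = 170.4 - 0.1Q.
Set SMB = MC: 170.4 - 0.1Q = 55.3 + 1.1Q → Q* = 95.9167.
The Pigouvian subsidy equals MEB at Q*: 11.2 + 0.9×95.9167 = 97.5250.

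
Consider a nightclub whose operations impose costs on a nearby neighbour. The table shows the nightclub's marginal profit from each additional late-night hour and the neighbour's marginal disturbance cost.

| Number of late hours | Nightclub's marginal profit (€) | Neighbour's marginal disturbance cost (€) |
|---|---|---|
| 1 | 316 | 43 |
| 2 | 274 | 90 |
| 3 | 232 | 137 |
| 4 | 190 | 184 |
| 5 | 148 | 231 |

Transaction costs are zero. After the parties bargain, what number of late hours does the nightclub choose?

Bargaining reaches the level where marginal profit last exceeds marginal disturbance cost.
That holds through level 4 (190 ≥ 184) but not at 5 (148 < 231).

4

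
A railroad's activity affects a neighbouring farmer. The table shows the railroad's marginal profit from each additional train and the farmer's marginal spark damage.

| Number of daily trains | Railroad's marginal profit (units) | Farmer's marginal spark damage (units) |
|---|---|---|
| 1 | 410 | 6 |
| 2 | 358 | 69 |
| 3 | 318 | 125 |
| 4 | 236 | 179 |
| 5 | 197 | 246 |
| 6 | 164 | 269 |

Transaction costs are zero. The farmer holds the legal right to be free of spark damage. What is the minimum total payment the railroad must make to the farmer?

Efficient level: marginal profit ≥ marginal spark damage through level 4, so k* = 4.
With the farmer holding the right, the railroad must at least compensate total damage at k*: 6 + 69 + 125 + 179 = 379.

379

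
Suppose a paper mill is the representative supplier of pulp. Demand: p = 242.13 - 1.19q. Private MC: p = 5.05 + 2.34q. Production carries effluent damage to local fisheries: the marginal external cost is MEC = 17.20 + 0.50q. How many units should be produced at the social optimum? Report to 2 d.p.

Social marginal cost = private MC + MEC = 22.25 + 2.84q.
Set SMC = demand: 22.25 + 2.84q = 242.13 - 1.19q → q* = 54.5608.

q* = 54.56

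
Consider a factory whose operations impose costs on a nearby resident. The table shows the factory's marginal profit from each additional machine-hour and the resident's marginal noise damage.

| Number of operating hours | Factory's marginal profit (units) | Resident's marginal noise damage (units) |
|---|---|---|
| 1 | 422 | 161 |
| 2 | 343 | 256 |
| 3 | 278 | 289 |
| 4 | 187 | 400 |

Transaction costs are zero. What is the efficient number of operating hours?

Bargaining reaches the level where marginal profit last exceeds marginal noise damage.
That holds through level 2 (343 ≥ 256) but not at 3 (278 < 289).

2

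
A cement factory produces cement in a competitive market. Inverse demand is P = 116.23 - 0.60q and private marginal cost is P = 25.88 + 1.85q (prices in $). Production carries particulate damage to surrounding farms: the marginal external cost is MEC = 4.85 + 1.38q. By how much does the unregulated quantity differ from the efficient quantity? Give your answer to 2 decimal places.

14.55 units

Market equilibrium (private): 25.88 + 1.85q = 116.23 - 0.60q → q_m = 36.8776.
Social marginal cost = private MC + MEC = 30.73 + 3.23q.
Set SMC = demand: 30.73 + 3.23q = 116.23 - 0.60q → q* = 22.3238.
Gap = |36.8776 − 22.3238| = 14.5538.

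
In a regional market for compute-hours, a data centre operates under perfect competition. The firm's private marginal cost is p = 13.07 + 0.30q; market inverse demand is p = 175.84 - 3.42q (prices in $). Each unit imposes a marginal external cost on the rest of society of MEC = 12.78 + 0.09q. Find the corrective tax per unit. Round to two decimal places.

Social marginal cost = private MC + MEC = 25.85 + 0.39q.
Set SMC = demand: 25.85 + 0.39q = 175.84 - 3.42q → q* = 39.3675.
The Pigouvian tax equals MEC at q*: 12.78 + 0.09×39.3675 = 16.3231.

tax = $16.32 per unit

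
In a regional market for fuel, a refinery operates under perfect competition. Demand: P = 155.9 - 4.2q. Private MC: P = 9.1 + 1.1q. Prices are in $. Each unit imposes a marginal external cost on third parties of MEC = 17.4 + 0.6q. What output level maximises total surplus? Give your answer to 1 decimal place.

Social marginal cost = private MC + MEC = 26.5 + 1.7q.
Set SMC = demand: 26.5 + 1.7q = 155.9 - 4.2q → q* = 21.9322.

q* = 21.9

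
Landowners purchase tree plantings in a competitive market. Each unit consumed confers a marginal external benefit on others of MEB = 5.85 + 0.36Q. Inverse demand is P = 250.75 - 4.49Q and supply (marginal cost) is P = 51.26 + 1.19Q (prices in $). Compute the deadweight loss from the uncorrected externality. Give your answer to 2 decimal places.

Market equilibrium (private): 51.26 + 1.19Q = 250.75 - 4.49Q → Q_m = 35.1215.
Social marginal benefit = demand + MEB = 256.60 - 4.13Q.
Set SMB = MC: 256.60 - 4.13Q = 51.26 + 1.19Q → Q* = 38.5977.
Height of the DWL triangle at Q_m is SMB(Q_m) − MC(Q_m) = MEB(Q_m) = 18.4937.
DWL = ½ × 3.4762 × 18.4937 = 32.1439.

DWL = $32.14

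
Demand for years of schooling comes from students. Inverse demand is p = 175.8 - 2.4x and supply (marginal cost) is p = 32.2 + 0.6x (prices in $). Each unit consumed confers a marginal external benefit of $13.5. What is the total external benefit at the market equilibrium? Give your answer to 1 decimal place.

Market equilibrium (private): 32.2 + 0.6x = 175.8 - 2.4x → x_m = 47.8667.
Total external benefit = MEB × x_m = 13.5 × 47.8667 = 646.2005.

$646.2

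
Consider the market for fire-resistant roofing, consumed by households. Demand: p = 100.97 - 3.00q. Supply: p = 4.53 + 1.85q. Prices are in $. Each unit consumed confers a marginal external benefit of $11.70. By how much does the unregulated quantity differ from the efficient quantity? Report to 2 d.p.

2.41 units

Market equilibrium (private): 4.53 + 1.85q = 100.97 - 3.00q → q_m = 19.8845.
Social marginal benefit = demand + MEB = 112.67 - 3.00q.
Set SMB = MC: 112.67 - 3.00q = 4.53 + 1.85q → q* = 22.2969.
Gap = |19.8845 − 22.2969| = 2.4124.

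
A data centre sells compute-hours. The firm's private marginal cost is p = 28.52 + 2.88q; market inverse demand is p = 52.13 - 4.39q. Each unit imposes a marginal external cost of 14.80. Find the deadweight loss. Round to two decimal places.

DWL = 15.06

Market equilibrium (private): 28.52 + 2.88q = 52.13 - 4.39q → q_m = 3.2476.
Social marginal cost = private MC + MEC = 43.32 + 2.88q.
Set SMC = demand: 43.32 + 2.88q = 52.13 - 4.39q → q* = 1.2118.
The loss is the area between SMC and demand from q* to q_m; with linear curves that's a triangle of height MEC(q_m).
DWL = ½ × 2.0358 × 14.8000 = 15.0649.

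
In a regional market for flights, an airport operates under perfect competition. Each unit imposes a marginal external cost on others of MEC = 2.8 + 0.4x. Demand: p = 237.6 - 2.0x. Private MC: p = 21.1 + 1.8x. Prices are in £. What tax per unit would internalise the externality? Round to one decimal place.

Social marginal cost = private MC + MEC = 23.9 + 2.2x.
Set SMC = demand: 23.9 + 2.2x = 237.6 - 2.0x → x* = 50.8810.
The Pigouvian tax equals MEC at x*: 2.8 + 0.4×50.8810 = 23.1524.

tax = £23.2 per unit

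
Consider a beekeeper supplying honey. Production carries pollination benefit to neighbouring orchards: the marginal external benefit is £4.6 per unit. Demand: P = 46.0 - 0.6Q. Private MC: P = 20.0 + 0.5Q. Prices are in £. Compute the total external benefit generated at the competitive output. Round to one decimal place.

£108.7

Market equilibrium (private): 20.0 + 0.5Q = 46.0 - 0.6Q → Q_m = 23.6364.
Total external benefit = MEB × Q_m = 4.6 × 23.6364 = 108.7274.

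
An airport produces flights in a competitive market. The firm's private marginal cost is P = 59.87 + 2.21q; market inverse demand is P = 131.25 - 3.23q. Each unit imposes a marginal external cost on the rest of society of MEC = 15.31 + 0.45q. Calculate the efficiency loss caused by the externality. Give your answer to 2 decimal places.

Market equilibrium (private): 59.87 + 2.21q = 131.25 - 3.23q → q_m = 13.1213.
Social marginal cost = private MC + MEC = 75.18 + 2.66q.
Set SMC = demand: 75.18 + 2.66q = 131.25 - 3.23q → q* = 9.5195.
The loss is the area between SMC and demand from q* to q_m; with linear curves that's a triangle of height MEC(q_m).
DWL = ½ × 3.6018 × 21.2146 = 38.2054.

DWL = 38.21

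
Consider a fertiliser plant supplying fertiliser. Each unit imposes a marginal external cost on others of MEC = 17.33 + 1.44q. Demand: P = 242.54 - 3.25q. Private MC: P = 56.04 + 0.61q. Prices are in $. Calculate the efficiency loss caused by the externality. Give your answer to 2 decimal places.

DWL = $712.50

Market equilibrium (private): 56.04 + 0.61q = 242.54 - 3.25q → q_m = 48.3161.
Social marginal cost = private MC + MEC = 73.37 + 2.05q.
Set SMC = demand: 73.37 + 2.05q = 242.54 - 3.25q → q* = 31.9189.
The loss is the area between SMC and demand from q* to q_m; with linear curves that's a triangle of height MEC(q_m).
DWL = ½ × 16.3972 × 86.9051 = 712.5002.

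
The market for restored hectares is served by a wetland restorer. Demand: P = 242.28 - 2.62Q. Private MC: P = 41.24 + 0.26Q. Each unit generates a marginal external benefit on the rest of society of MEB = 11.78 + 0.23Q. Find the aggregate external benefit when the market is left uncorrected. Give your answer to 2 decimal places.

Market equilibrium (private): 41.24 + 0.26Q = 242.28 - 2.62Q → Q_m = 69.8056.
Total external benefit = ∫₀^{Q_m} (11.78 + 0.23Q) dQ = 11.78×69.8056 + ½×0.23×69.8056² = 1382.6845.

1382.68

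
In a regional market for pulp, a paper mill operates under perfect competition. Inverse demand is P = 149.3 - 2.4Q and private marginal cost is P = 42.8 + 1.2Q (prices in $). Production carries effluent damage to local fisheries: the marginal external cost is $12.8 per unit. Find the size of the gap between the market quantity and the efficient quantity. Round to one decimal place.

3.6 units

Market equilibrium (private): 42.8 + 1.2Q = 149.3 - 2.4Q → Q_m = 29.5833.
Social marginal cost = private MC + MEC = 55.6 + 1.2Q.
Set SMC = demand: 55.6 + 1.2Q = 149.3 - 2.4Q → Q* = 26.0278.
Gap = |29.5833 − 26.0278| = 3.5555.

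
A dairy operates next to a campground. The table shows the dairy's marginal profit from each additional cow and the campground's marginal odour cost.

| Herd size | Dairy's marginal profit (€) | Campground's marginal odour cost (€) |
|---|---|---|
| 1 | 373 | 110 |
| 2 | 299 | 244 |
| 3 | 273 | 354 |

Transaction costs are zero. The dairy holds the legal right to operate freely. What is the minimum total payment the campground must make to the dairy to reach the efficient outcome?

Left alone the dairy would choose level 3 (marginal profit stays positive).
Efficient level: k* = 2 (marginal profit ≥ marginal odour cost through 2).
The campground must at least cover the dairy's forgone profit from cutting 3→2: 273 = 273.

€273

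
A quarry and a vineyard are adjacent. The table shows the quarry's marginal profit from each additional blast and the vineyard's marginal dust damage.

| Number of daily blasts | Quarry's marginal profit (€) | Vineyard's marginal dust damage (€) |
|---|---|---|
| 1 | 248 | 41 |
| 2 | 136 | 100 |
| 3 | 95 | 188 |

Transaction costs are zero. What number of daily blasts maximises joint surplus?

2

Bargaining reaches the level where marginal profit last exceeds marginal dust damage.
That holds through level 2 (136 ≥ 100) but not at 3 (95 < 188).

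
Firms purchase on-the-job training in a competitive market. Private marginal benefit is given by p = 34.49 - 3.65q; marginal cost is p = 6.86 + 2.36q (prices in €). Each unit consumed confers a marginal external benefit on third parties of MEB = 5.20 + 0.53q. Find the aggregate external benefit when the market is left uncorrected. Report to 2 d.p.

€29.51

Market equilibrium (private): 6.86 + 2.36q = 34.49 - 3.65q → q_m = 4.5973.
Total external benefit = ∫₀^{q_m} (5.20 + 0.53q) dq = 5.20×4.5973 + ½×0.53×4.5973² = 29.5068.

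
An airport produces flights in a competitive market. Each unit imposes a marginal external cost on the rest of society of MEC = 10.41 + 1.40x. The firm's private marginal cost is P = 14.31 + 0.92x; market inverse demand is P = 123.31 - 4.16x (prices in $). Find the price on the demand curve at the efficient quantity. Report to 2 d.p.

Social marginal cost = private MC + MEC = 24.72 + 2.32x.
Set SMC = demand: 24.72 + 2.32x = 123.31 - 4.16x → x* = 15.2145.
Consumer price on the demand curve at x*: 123.31 − 4.16×15.2145 = 60.0177.

P = $60.02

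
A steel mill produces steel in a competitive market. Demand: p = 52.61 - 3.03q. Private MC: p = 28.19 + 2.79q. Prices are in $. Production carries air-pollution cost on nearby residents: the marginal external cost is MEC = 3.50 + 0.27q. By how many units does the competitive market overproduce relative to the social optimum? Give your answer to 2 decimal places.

Market equilibrium (private): 28.19 + 2.79q = 52.61 - 3.03q → q_m = 4.1959.
Social marginal cost = private MC + MEC = 31.69 + 3.06q.
Set SMC = demand: 31.69 + 3.06q = 52.61 - 3.03q → q* = 3.4351.
Gap = |4.1959 − 3.4351| = 0.7608.

0.76 units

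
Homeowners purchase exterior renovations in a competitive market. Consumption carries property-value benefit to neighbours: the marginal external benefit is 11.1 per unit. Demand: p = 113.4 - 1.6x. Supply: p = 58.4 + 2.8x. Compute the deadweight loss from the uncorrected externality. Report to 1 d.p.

DWL = 14.0

Market equilibrium (private): 58.4 + 2.8x = 113.4 - 1.6x → x_m = 12.5000.
Social marginal benefit = demand + MEB = 124.5 - 1.6x.
Set SMB = MC: 124.5 - 1.6x = 58.4 + 2.8x → x* = 15.0227.
Between x* and x_m the wedge SMB − MC runs linearly from 0 to MEB(x_m), so the loss is a triangle.
DWL = ½ × 2.5227 × 11.1000 = 14.0010.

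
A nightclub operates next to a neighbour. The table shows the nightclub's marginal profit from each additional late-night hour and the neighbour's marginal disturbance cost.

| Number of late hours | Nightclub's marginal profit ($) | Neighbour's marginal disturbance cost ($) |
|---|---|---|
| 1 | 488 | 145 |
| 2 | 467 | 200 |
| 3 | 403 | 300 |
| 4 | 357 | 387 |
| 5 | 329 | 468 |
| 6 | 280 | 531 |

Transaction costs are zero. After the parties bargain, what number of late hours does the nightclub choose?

Bargaining reaches the level where marginal profit last exceeds marginal disturbance cost.
That holds through level 3 (403 ≥ 300) but not at 4 (357 < 387).

3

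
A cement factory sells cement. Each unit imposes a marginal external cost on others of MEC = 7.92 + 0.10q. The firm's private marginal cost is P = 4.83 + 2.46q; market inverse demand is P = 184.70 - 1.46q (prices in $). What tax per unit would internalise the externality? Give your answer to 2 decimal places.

Social marginal cost = private MC + MEC = 12.75 + 2.56q.
Set SMC = demand: 12.75 + 2.56q = 184.70 - 1.46q → q* = 42.7736.
The Pigouvian tax equals MEC at q*: 7.92 + 0.10×42.7736 = 12.1974.

tax = $12.20 per unit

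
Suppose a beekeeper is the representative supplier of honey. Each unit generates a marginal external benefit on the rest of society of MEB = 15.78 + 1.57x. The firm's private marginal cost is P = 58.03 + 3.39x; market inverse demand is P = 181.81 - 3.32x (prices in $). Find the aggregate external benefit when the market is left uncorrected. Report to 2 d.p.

$558.23

Market equilibrium (private): 58.03 + 3.39x = 181.81 - 3.32x → x_m = 18.4471.
Total external benefit = ∫₀^{x_m} (15.78 + 1.57x) dx = 15.78×18.4471 + ½×1.57×18.4471² = 558.2272.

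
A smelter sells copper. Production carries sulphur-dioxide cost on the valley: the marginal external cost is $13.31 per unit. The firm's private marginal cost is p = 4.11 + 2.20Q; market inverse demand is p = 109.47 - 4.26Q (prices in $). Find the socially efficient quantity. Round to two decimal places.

Social marginal cost = private MC + MEC = 17.42 + 2.20Q.
Set SMC = demand: 17.42 + 2.20Q = 109.47 - 4.26Q → Q* = 14.2492.

Q* = 14.25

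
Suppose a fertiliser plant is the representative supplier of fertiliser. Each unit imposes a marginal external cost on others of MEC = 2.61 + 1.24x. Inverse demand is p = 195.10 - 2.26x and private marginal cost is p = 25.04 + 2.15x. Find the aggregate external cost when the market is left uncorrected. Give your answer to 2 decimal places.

Market equilibrium (private): 25.04 + 2.15x = 195.10 - 2.26x → x_m = 38.5624.
Total external cost = ∫₀^{x_m} (2.61 + 1.24x) dx = 2.61×38.5624 + ½×1.24×38.5624² = 1022.6243.

1022.62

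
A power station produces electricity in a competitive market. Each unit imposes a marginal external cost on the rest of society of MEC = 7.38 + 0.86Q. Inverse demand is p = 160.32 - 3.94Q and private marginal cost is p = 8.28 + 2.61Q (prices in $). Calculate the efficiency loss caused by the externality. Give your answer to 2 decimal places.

DWL = $50.45

Market equilibrium (private): 8.28 + 2.61Q = 160.32 - 3.94Q → Q_m = 23.2122.
Social marginal cost = private MC + MEC = 15.66 + 3.47Q.
Set SMC = demand: 15.66 + 3.47Q = 160.32 - 3.94Q → Q* = 19.5223.
Height of the DWL triangle at Q_m is SMC(Q_m) − demand(Q_m) = MEC(Q_m) = 27.3425.
DWL = ½ × 3.6899 × 27.3425 = 50.4455.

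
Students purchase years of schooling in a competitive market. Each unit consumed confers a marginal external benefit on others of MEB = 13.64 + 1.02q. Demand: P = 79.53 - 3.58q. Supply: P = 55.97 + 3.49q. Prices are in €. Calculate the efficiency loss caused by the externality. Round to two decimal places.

DWL = €23.99

Market equilibrium (private): 55.97 + 3.49q = 79.53 - 3.58q → q_m = 3.3324.
Social marginal benefit = demand + MEB = 93.17 - 2.56q.
Set SMB = MC: 93.17 - 2.56q = 55.97 + 3.49q → q* = 6.1488.
The welfare-loss triangle has base |q_m − q*| and height MEB(q_m) (the vertical gap between SMB and MC is zero at q* and MEB at q_m).
DWL = ½ × 2.8164 × 17.0390 = 23.9943.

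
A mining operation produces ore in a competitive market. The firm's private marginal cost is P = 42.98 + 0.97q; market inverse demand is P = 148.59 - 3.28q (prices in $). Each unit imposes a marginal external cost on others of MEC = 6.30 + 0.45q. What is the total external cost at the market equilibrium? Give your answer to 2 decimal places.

Market equilibrium (private): 42.98 + 0.97q = 148.59 - 3.28q → q_m = 24.8494.
Total external cost = ∫₀^{q_m} (6.30 + 0.45q) dq = 6.30×24.8494 + ½×0.45×24.8494² = 295.4871.

$295.49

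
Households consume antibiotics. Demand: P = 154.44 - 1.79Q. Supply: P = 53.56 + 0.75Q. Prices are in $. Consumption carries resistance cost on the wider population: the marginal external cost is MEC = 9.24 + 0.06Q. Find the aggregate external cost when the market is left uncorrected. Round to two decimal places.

$414.30

Market equilibrium (private): 53.56 + 0.75Q = 154.44 - 1.79Q → Q_m = 39.7165.
Total external cost = ∫₀^{Q_m} (9.24 + 0.06Q) dQ = 9.24×39.7165 + ½×0.06×39.7165² = 414.3025.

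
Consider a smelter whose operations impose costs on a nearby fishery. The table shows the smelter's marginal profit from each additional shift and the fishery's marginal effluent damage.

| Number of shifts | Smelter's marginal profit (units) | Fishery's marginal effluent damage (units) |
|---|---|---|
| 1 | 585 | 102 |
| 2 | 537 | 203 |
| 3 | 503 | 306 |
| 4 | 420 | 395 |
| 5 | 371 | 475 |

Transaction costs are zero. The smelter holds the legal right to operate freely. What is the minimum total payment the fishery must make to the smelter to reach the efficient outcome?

371

Left alone the smelter would choose level 5 (marginal profit stays positive).
Efficient level: k* = 4 (marginal profit ≥ marginal effluent damage through 4).
The fishery must at least cover the smelter's forgone profit from cutting 5→4: 371 = 371.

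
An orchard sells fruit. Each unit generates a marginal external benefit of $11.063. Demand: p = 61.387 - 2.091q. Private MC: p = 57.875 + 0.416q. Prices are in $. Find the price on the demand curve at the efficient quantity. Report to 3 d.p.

P = $49.231

Social marginal cost = private MC − MEB = 46.812 + 0.416q.
Set SMC = demand: 46.812 + 0.416q = 61.387 - 2.091q → q* = 5.8137.
Consumer price on the demand curve at q*: 61.387 − 2.091×5.8137 = 49.2306.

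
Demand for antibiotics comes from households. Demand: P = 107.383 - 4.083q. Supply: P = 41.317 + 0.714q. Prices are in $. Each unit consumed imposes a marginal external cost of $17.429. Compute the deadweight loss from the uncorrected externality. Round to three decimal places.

DWL = $31.663

Market equilibrium (private): 41.317 + 0.714q = 107.383 - 4.083q → q_m = 13.7724.
Social marginal benefit = demand − MEC = 89.954 - 4.083q.
Set SMB = MC: 89.954 - 4.083q = 41.317 + 0.714q → q* = 10.1390.
The loss is the area between SMB and MC from q* to q_m; with linear curves that's a triangle of height MEC(q_m).
DWL = ½ × 3.6334 × 17.4290 = 31.6633.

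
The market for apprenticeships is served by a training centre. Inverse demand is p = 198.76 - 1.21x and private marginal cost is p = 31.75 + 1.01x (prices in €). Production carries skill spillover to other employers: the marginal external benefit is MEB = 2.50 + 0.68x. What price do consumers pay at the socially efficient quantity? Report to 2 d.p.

P = €65.57

Social marginal cost = private MC − MEB = 29.25 + 0.33x.
Set SMC = demand: 29.25 + 0.33x = 198.76 - 1.21x → x* = 110.0714.
Consumer price on the demand curve at x*: 198.76 − 1.21×110.0714 = 65.5736.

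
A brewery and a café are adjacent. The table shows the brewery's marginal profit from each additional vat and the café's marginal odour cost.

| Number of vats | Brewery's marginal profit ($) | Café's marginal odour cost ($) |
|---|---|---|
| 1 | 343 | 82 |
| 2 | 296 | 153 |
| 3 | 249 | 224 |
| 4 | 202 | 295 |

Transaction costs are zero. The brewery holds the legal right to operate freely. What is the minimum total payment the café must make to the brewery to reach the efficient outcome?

Left alone the brewery would choose level 4 (marginal profit stays positive).
Efficient level: k* = 3 (marginal profit ≥ marginal odour cost through 3).
The café must at least cover the brewery's forgone profit from cutting 4→3: 202 = 202.

$202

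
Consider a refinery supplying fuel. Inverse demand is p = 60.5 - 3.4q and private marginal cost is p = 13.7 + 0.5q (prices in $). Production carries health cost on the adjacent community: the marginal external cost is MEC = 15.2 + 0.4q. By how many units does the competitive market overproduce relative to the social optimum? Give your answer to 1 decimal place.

Market equilibrium (private): 13.7 + 0.5q = 60.5 - 3.4q → q_m = 12.0000.
Social marginal cost = private MC + MEC = 28.9 + 0.9q.
Set SMC = demand: 28.9 + 0.9q = 60.5 - 3.4q → q* = 7.3488.
Gap = |12.0000 − 7.3488| = 4.6512.

4.7 units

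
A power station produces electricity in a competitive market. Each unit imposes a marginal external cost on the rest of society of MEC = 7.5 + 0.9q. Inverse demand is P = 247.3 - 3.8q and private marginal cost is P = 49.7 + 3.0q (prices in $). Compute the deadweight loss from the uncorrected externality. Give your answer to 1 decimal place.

Market equilibrium (private): 49.7 + 3.0q = 247.3 - 3.8q → q_m = 29.0588.
Social marginal cost = private MC + MEC = 57.2 + 3.9q.
Set SMC = demand: 57.2 + 3.9q = 247.3 - 3.8q → q* = 24.6883.
Between q* and q_m the wedge SMC − demand runs linearly from 0 to MEC(q_m), so the loss is a triangle.
DWL = ½ × 4.3705 × 33.6529 = 73.5400.

DWL = $73.5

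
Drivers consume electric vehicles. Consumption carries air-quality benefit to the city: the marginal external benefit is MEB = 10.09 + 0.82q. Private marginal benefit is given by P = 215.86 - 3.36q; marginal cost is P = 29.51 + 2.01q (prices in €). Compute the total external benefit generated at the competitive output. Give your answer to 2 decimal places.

€843.88

Market equilibrium (private): 29.51 + 2.01q = 215.86 - 3.36q → q_m = 34.7020.
Total external benefit = ∫₀^{q_m} (10.09 + 0.82q) dq = 10.09×34.7020 + ½×0.82×34.7020² = 843.8770.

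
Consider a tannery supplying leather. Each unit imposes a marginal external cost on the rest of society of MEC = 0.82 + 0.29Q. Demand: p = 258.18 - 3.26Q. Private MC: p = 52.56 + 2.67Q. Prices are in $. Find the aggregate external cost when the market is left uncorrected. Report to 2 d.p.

Market equilibrium (private): 52.56 + 2.67Q = 258.18 - 3.26Q → Q_m = 34.6745.
Total external cost = ∫₀^{Q_m} (0.82 + 0.29Q) dQ = 0.82×34.6745 + ½×0.29×34.6745² = 202.7696.

$202.77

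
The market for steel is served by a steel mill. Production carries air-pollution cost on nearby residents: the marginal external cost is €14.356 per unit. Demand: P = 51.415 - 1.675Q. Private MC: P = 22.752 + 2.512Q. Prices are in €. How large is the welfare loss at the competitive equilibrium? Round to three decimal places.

Market equilibrium (private): 22.752 + 2.512Q = 51.415 - 1.675Q → Q_m = 6.8457.
Social marginal cost = private MC + MEC = 37.108 + 2.512Q.
Set SMC = demand: 37.108 + 2.512Q = 51.415 - 1.675Q → Q* = 3.4170.
The welfare-loss triangle has base |Q_m − Q*| and height MEC(Q_m) (the vertical gap between SMC and demand is zero at Q* and MEC at Q_m).
DWL = ½ × 3.4287 × 14.3560 = 24.6112.

DWL = €24.611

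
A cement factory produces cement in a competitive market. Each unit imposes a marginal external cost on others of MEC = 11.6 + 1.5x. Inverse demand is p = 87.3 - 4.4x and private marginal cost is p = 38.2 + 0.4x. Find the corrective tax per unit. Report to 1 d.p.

Social marginal cost = private MC + MEC = 49.8 + 1.9x.
Set SMC = demand: 49.8 + 1.9x = 87.3 - 4.4x → x* = 5.9524.
The Pigouvian tax equals MEC at x*: 11.6 + 1.5×5.9524 = 20.5286.

tax = 20.5 per unit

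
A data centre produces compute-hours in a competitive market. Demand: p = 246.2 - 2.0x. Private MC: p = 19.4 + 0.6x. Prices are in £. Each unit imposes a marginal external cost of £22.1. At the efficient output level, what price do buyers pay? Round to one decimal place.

P = £88.7

Social marginal cost = private MC + MEC = 41.5 + 0.6x.
Set SMC = demand: 41.5 + 0.6x = 246.2 - 2.0x → x* = 78.7308.
Consumer price on the demand curve at x*: 246.2 − 2.0×78.7308 = 88.7384.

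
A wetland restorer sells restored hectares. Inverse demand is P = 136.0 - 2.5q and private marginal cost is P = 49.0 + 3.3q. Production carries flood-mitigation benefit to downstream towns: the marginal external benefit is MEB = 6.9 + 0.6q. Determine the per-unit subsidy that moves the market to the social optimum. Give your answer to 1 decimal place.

subsidy = 17.7 per unit

Social marginal cost = private MC − MEB = 42.1 + 2.7q.
Set SMC = demand: 42.1 + 2.7q = 136.0 - 2.5q → q* = 18.0577.
The Pigouvian subsidy equals MEB at q*: 6.9 + 0.6×18.0577 = 17.7346.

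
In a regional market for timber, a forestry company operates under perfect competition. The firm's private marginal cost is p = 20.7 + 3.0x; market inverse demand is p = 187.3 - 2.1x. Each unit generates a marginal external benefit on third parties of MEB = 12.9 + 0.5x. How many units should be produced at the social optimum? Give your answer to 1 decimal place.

Social marginal cost = private MC − MEB = 7.8 + 2.5x.
Set SMC = demand: 7.8 + 2.5x = 187.3 - 2.1x → x* = 39.0217.

x* = 39.0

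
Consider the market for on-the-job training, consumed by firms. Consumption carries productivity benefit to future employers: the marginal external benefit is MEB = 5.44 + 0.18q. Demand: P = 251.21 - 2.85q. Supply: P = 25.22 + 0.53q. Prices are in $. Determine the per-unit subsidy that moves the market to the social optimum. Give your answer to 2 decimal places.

Social marginal benefit = demand + MEB = 256.65 - 2.67q.
Set SMB = MC: 256.65 - 2.67q = 25.22 + 0.53q → q* = 72.3219.
The Pigouvian subsidy equals MEB at q*: 5.44 + 0.18×72.3219 = 18.4579.

subsidy = $18.46 per unit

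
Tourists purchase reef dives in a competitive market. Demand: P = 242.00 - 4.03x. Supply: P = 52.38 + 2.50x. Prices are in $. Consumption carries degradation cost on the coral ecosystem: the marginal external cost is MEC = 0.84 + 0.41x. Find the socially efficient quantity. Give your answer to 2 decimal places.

Social marginal benefit = demand − MEC = 241.16 - 4.44x.
Set SMB = MC: 241.16 - 4.44x = 52.38 + 2.50x → x* = 27.2017.

x* = 27.20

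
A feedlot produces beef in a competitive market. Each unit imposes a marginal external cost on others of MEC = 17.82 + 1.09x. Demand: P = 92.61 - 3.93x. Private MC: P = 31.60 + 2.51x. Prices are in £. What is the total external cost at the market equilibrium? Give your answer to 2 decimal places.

£217.73

Market equilibrium (private): 31.60 + 2.51x = 92.61 - 3.93x → x_m = 9.4736.
Total external cost = ∫₀^{x_m} (17.82 + 1.09x) dx = 17.82×9.4736 + ½×1.09×9.4736² = 217.7328.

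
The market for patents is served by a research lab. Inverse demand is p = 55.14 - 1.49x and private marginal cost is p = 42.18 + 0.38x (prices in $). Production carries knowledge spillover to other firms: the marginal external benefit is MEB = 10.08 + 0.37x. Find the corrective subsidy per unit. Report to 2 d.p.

subsidy = $15.76 per unit

Social marginal cost = private MC − MEB = 32.10 + 0.01x.
Set SMC = demand: 32.10 + 0.01x = 55.14 - 1.49x → x* = 15.3600.
The Pigouvian subsidy equals MEB at x*: 10.08 + 0.37×15.3600 = 15.7632.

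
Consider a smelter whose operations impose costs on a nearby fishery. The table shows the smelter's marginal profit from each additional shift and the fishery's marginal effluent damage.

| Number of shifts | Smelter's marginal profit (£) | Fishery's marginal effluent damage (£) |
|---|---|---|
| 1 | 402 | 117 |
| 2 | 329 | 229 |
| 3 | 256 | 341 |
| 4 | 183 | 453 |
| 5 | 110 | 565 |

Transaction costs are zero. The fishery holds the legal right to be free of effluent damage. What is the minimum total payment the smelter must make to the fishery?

£346

Efficient level: marginal profit ≥ marginal effluent damage through level 2, so k* = 2.
With the fishery holding the right, the smelter must at least compensate total damage at k*: 117 + 229 = 346.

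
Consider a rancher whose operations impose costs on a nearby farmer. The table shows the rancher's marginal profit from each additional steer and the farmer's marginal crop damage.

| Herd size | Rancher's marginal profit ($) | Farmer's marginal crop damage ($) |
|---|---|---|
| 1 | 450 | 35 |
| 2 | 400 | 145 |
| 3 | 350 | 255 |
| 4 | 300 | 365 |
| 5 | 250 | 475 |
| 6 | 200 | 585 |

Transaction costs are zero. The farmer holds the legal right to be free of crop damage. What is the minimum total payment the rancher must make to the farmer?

$435

Efficient level: marginal profit ≥ marginal crop damage through level 3, so k* = 3.
With the farmer holding the right, the rancher must at least compensate total damage at k*: 35 + 145 + 255 = 435.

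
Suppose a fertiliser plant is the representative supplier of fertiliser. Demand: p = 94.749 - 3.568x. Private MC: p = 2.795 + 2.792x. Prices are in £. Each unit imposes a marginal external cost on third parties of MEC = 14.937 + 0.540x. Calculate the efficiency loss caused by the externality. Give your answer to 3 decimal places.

Market equilibrium (private): 2.795 + 2.792x = 94.749 - 3.568x → x_m = 14.4582.
Social marginal cost = private MC + MEC = 17.732 + 3.332x.
Set SMC = demand: 17.732 + 3.332x = 94.749 - 3.568x → x* = 11.1619.
The welfare-loss triangle has base |x_m − x*| and height MEC(x_m) (the vertical gap between SMC and demand is zero at x* and MEC at x_m).
DWL = ½ × 3.2963 × 22.7444 = 37.4862.

DWL = £37.486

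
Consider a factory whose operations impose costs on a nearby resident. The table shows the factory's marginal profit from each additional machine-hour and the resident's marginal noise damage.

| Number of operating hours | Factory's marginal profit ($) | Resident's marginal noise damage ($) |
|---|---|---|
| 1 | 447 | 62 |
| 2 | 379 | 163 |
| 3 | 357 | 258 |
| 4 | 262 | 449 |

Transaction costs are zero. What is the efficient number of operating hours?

3

Bargaining reaches the level where marginal profit last exceeds marginal noise damage.
That holds through level 3 (357 ≥ 258) but not at 4 (262 < 449).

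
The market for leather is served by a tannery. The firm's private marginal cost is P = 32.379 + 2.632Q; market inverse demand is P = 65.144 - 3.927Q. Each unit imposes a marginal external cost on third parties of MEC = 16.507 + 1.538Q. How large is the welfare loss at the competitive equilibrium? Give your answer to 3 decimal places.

DWL = 36.134

Market equilibrium (private): 32.379 + 2.632Q = 65.144 - 3.927Q → Q_m = 4.9954.
Social marginal cost = private MC + MEC = 48.886 + 4.170Q.
Set SMC = demand: 48.886 + 4.170Q = 65.144 - 3.927Q → Q* = 2.0079.
The welfare-loss triangle has base |Q_m − Q*| and height MEC(Q_m) (the vertical gap between SMC and demand is zero at Q* and MEC at Q_m).
DWL = ½ × 2.9875 × 24.1900 = 36.1338.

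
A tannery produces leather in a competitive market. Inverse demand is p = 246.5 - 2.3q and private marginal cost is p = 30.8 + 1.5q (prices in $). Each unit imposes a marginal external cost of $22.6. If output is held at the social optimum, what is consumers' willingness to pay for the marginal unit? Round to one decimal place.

P = $129.6

Social marginal cost = private MC + MEC = 53.4 + 1.5q.
Set SMC = demand: 53.4 + 1.5q = 246.5 - 2.3q → q* = 50.8158.
Consumer price on the demand curve at q*: 246.5 − 2.3×50.8158 = 129.6237.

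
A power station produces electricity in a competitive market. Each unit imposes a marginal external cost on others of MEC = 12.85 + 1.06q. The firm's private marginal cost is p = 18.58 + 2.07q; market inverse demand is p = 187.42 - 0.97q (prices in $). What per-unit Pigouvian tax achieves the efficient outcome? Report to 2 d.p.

Social marginal cost = private MC + MEC = 31.43 + 3.13q.
Set SMC = demand: 31.43 + 3.13q = 187.42 - 0.97q → q* = 38.0463.
The Pigouvian tax equals MEC at q*: 12.85 + 1.06×38.0463 = 53.1791.

tax = $53.18 per unit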